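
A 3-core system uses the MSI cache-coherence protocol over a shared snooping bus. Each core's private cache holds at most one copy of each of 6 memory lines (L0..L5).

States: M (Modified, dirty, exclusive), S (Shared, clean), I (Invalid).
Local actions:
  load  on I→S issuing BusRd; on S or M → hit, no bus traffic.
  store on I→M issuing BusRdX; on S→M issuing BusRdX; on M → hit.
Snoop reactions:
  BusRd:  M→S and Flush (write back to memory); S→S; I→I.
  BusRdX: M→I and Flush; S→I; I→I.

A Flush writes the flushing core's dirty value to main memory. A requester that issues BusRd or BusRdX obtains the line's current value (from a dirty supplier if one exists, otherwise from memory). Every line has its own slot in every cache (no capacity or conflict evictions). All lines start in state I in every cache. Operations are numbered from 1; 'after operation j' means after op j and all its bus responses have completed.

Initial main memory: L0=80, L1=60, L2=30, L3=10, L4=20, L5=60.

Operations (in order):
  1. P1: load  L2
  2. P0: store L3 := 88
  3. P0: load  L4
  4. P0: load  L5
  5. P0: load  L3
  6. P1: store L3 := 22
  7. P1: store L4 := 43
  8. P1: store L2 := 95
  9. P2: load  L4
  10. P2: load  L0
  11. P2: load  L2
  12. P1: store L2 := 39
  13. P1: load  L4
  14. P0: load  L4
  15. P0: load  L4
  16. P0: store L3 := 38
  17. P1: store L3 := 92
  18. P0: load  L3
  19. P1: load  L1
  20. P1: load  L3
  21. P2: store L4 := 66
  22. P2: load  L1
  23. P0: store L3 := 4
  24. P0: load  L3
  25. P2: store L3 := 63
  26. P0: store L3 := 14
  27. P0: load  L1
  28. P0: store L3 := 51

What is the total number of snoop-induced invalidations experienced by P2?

1. P1: load  L2  bus=[BusRd]  L2: P0=I P1=S P2=I  mem[L2]=30
2. P0: store L3 := 88  bus=[BusRdX]  L3: P0=M P1=I P2=I  mem[L3]=10
3. P0: load  L4  bus=[BusRd]  L4: P0=S P1=I P2=I  mem[L4]=20
4. P0: load  L5  bus=[BusRd]  L5: P0=S P1=I P2=I  mem[L5]=60
5. P0: load  L3  bus=[-]  L3: P0=M P1=I P2=I  mem[L3]=10
6. P1: store L3 := 22  bus=[BusRdX,Flush]  L3: P0=I P1=M P2=I  mem[L3]=88
7. P1: store L4 := 43  bus=[BusRdX]  L4: P0=I P1=M P2=I  mem[L4]=20
8. P1: store L2 := 95  bus=[BusRdX]  L2: P0=I P1=M P2=I  mem[L2]=30
9. P2: load  L4  bus=[BusRd,Flush]  L4: P0=I P1=S P2=S  mem[L4]=43
10. P2: load  L0  bus=[BusRd]  L0: P0=I P1=I P2=S  mem[L0]=80
11. P2: load  L2  bus=[BusRd,Flush]  L2: P0=I P1=S P2=S  mem[L2]=95
12. P1: store L2 := 39  bus=[BusRdX]  L2: P0=I P1=M P2=I  mem[L2]=95
13. P1: load  L4  bus=[-]  L4: P0=I P1=S P2=S  mem[L4]=43
14. P0: load  L4  bus=[BusRd]  L4: P0=S P1=S P2=S  mem[L4]=43
15. P0: load  L4  bus=[-]  L4: P0=S P1=S P2=S  mem[L4]=43
16. P0: store L3 := 38  bus=[BusRdX,Flush]  L3: P0=M P1=I P2=I  mem[L3]=22
17. P1: store L3 := 92  bus=[BusRdX,Flush]  L3: P0=I P1=M P2=I  mem[L3]=38
18. P0: load  L3  bus=[BusRd,Flush]  L3: P0=S P1=S P2=I  mem[L3]=92
19. P1: load  L1  bus=[BusRd]  L1: P0=I P1=S P2=I  mem[L1]=60
20. P1: load  L3  bus=[-]  L3: P0=S P1=S P2=I  mem[L3]=92
21. P2: store L4 := 66  bus=[BusRdX]  L4: P0=I P1=I P2=M  mem[L4]=43
22. P2: load  L1  bus=[BusRd]  L1: P0=I P1=S P2=S  mem[L1]=60
23. P0: store L3 := 4  bus=[BusRdX]  L3: P0=M P1=I P2=I  mem[L3]=92
24. P0: load  L3  bus=[-]  L3: P0=M P1=I P2=I  mem[L3]=92
25. P2: store L3 := 63  bus=[BusRdX,Flush]  L3: P0=I P1=I P2=M  mem[L3]=4
26. P0: store L3 := 14  bus=[BusRdX,Flush]  L3: P0=M P1=I P2=I  mem[L3]=63
27. P0: load  L1  bus=[BusRd]  L1: P0=S P1=S P2=S  mem[L1]=60
28. P0: store L3 := 51  bus=[-]  L3: P0=M P1=I P2=I  mem[L3]=63

invalidations = 2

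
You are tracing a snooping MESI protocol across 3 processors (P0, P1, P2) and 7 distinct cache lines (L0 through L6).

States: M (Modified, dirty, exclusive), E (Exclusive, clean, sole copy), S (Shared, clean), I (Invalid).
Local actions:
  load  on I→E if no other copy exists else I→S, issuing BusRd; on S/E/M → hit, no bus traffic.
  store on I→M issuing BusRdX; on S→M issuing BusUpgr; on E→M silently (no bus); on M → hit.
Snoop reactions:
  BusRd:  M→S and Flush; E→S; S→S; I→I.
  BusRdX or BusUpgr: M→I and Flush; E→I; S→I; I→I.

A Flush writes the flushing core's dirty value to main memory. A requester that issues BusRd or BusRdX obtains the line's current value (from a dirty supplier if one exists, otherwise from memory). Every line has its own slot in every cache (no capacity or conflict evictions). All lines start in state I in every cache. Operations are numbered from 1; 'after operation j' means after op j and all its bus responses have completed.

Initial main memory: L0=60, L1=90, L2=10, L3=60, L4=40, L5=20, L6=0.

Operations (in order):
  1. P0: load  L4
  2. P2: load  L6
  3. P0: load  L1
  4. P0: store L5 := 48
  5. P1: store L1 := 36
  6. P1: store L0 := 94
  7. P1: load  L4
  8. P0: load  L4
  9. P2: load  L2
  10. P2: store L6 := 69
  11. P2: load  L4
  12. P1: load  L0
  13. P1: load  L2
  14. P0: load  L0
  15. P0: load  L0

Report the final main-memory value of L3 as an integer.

memory[L3] = 60

1. P0: load  L4  bus=[BusRd]  L4: P0=E P1=I P2=I  mem[L4]=40
2. P2: load  L6  bus=[BusRd]  L6: P0=I P1=I P2=E  mem[L6]=0
3. P0: load  L1  bus=[BusRd]  L1: P0=E P1=I P2=I  mem[L1]=90
4. P0: store L5 := 48  bus=[BusRdX]  L5: P0=M P1=I P2=I  mem[L5]=20
5. P1: store L1 := 36  bus=[BusRdX]  L1: P0=I P1=M P2=I  mem[L1]=90
6. P1: store L0 := 94  bus=[BusRdX]  L0: P0=I P1=M P2=I  mem[L0]=60
7. P1: load  L4  bus=[BusRd]  L4: P0=S P1=S P2=I  mem[L4]=40
8. P0: load  L4  bus=[-]  L4: P0=S P1=S P2=I  mem[L4]=40
9. P2: load  L2  bus=[BusRd]  L2: P0=I P1=I P2=E  mem[L2]=10
10. P2: store L6 := 69  bus=[-]  L6: P0=I P1=I P2=M  mem[L6]=0
11. P2: load  L4  bus=[BusRd]  L4: P0=S P1=S P2=S  mem[L4]=40
12. P1: load  L0  bus=[-]  L0: P0=I P1=M P2=I  mem[L0]=60
13. P1: load  L2  bus=[BusRd]  L2: P0=I P1=S P2=S  mem[L2]=10
14. P0: load  L0  bus=[BusRd,Flush]  L0: P0=S P1=S P2=I  mem[L0]=94
15. P0: load  L0  bus=[-]  L0: P0=S P1=S P2=I  mem[L0]=94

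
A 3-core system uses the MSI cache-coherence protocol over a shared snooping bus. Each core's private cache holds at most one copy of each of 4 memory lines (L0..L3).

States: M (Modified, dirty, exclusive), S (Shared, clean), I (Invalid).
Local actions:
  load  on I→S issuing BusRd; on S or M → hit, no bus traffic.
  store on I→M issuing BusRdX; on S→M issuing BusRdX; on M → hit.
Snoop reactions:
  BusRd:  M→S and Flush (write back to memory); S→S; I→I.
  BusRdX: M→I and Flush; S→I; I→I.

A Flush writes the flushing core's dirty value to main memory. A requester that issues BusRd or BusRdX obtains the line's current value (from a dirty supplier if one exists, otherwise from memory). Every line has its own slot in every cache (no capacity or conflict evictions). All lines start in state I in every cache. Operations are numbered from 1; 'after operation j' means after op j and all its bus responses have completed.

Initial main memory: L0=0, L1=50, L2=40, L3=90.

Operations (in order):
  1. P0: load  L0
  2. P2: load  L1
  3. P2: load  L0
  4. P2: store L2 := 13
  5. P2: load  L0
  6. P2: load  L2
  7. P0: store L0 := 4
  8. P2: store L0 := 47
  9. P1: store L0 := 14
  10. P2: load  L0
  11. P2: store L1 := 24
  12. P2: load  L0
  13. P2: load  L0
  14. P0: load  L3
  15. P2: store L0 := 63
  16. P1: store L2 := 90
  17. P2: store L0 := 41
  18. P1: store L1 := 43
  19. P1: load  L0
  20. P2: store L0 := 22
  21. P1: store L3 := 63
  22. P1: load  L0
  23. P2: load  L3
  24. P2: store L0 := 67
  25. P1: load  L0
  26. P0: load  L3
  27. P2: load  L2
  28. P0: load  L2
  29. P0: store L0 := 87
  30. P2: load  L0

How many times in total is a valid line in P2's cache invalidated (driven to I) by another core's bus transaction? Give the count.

[1] P0: load  L0 | P0:S(0), P1:I, P2:I | bus: BusRd
[2] P2: load  L1 | P0:I, P1:I, P2:S(50) | bus: BusRd
[3] P2: load  L0 | P0:S(0), P1:I, P2:S(0) | bus: BusRd
[4] P2: store L2 := 13 | P0:I, P1:I, P2:M(13) | bus: BusRdX
[5] P2: load  L0 | P0:S(0), P1:I, P2:S(0) | bus: none
[6] P2: load  L2 | P0:I, P1:I, P2:M(13) | bus: none
[7] P0: store L0 := 4 | P0:M(4), P1:I, P2:I | bus: BusRdX
[8] P2: store L0 := 47 | P0:I, P1:I, P2:M(47) | bus: BusRdX,Flush
[9] P1: store L0 := 14 | P0:I, P1:M(14), P2:I | bus: BusRdX,Flush
[10] P2: load  L0 | P0:I, P1:S(14), P2:S(14) | bus: BusRd,Flush
[11] P2: store L1 := 24 | P0:I, P1:I, P2:M(24) | bus: BusRdX
[12] P2: load  L0 | P0:I, P1:S(14), P2:S(14) | bus: none
[13] P2: load  L0 | P0:I, P1:S(14), P2:S(14) | bus: none
[14] P0: load  L3 | P0:S(90), P1:I, P2:I | bus: BusRd
[15] P2: store L0 := 63 | P0:I, P1:I, P2:M(63) | bus: BusRdX
[16] P1: store L2 := 90 | P0:I, P1:M(90), P2:I | bus: BusRdX,Flush
[17] P2: store L0 := 41 | P0:I, P1:I, P2:M(41) | bus: none
[18] P1: store L1 := 43 | P0:I, P1:M(43), P2:I | bus: BusRdX,Flush
[19] P1: load  L0 | P0:I, P1:S(41), P2:S(41) | bus: BusRd,Flush
[20] P2: store L0 := 22 | P0:I, P1:I, P2:M(22) | bus: BusRdX
[21] P1: store L3 := 63 | P0:I, P1:M(63), P2:I | bus: BusRdX
[22] P1: load  L0 | P0:I, P1:S(22), P2:S(22) | bus: BusRd,Flush
[23] P2: load  L3 | P0:I, P1:S(63), P2:S(63) | bus: BusRd,Flush
[24] P2: store L0 := 67 | P0:I, P1:I, P2:M(67) | bus: BusRdX
[25] P1: load  L0 | P0:I, P1:S(67), P2:S(67) | bus: BusRd,Flush
[26] P0: load  L3 | P0:S(63), P1:S(63), P2:S(63) | bus: BusRd
[27] P2: load  L2 | P0:I, P1:S(90), P2:S(90) | bus: BusRd,Flush
[28] P0: load  L2 | P0:S(90), P1:S(90), P2:S(90) | bus: BusRd
[29] P0: store L0 := 87 | P0:M(87), P1:I, P2:I | bus: BusRdX
[30] P2: load  L0 | P0:S(87), P1:I, P2:S(87) | bus: BusRd,Flush

invalidations = 5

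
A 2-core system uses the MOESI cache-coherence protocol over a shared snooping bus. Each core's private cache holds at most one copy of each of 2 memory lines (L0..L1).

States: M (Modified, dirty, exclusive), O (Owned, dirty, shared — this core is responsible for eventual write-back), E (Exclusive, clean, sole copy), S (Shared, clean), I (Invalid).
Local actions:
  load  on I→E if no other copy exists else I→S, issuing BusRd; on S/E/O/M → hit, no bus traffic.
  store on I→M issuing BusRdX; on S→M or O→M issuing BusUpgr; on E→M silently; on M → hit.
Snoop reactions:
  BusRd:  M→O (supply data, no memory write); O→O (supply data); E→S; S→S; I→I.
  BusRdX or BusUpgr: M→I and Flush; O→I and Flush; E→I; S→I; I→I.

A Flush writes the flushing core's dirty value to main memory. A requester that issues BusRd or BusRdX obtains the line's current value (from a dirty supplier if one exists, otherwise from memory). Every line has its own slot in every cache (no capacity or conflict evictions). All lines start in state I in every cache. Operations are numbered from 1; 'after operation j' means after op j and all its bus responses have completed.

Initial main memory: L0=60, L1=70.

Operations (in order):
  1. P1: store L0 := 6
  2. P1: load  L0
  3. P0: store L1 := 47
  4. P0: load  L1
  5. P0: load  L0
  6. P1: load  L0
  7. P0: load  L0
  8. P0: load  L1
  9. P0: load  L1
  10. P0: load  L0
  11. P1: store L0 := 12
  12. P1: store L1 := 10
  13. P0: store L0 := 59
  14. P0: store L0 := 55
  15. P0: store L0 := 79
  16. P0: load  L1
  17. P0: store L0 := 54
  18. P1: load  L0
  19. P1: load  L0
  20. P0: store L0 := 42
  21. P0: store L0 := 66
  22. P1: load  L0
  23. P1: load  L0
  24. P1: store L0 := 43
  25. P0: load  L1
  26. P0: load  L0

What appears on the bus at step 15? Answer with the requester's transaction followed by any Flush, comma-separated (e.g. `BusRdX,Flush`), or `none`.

[1] P1: store L0 := 6 | P0:I, P1:M(6) | bus: BusRdX
[2] P1: load  L0 | P0:I, P1:M(6) | bus: none
[3] P0: store L1 := 47 | P0:M(47), P1:I | bus: BusRdX
[4] P0: load  L1 | P0:M(47), P1:I | bus: none
[5] P0: load  L0 | P0:S(6), P1:O(6) | bus: BusRd
[6] P1: load  L0 | P0:S(6), P1:O(6) | bus: none
[7] P0: load  L0 | P0:S(6), P1:O(6) | bus: none
[8] P0: load  L1 | P0:M(47), P1:I | bus: none
[9] P0: load  L1 | P0:M(47), P1:I | bus: none
[10] P0: load  L0 | P0:S(6), P1:O(6) | bus: none
[11] P1: store L0 := 12 | P0:I, P1:M(12) | bus: BusUpgr
[12] P1: store L1 := 10 | P0:I, P1:M(10) | bus: BusRdX,Flush
[13] P0: store L0 := 59 | P0:M(59), P1:I | bus: BusRdX,Flush
[14] P0: store L0 := 55 | P0:M(55), P1:I | bus: none
[15] P0: store L0 := 79 | P0:M(79), P1:I | bus: none
[16] P0: load  L1 | P0:S(10), P1:O(10) | bus: BusRd
[17] P0: store L0 := 54 | P0:M(54), P1:I | bus: none
[18] P1: load  L0 | P0:O(54), P1:S(54) | bus: BusRd
[19] P1: load  L0 | P0:O(54), P1:S(54) | bus: none
[20] P0: store L0 := 42 | P0:M(42), P1:I | bus: BusUpgr
[21] P0: store L0 := 66 | P0:M(66), P1:I | bus: none
[22] P1: load  L0 | P0:O(66), P1:S(66) | bus: BusRd
[23] P1: load  L0 | P0:O(66), P1:S(66) | bus: none
[24] P1: store L0 := 43 | P0:I, P1:M(43) | bus: BusUpgr,Flush
[25] P0: load  L1 | P0:S(10), P1:O(10) | bus: none
[26] P0: load  L0 | P0:S(43), P1:O(43) | bus: BusRd

bus = none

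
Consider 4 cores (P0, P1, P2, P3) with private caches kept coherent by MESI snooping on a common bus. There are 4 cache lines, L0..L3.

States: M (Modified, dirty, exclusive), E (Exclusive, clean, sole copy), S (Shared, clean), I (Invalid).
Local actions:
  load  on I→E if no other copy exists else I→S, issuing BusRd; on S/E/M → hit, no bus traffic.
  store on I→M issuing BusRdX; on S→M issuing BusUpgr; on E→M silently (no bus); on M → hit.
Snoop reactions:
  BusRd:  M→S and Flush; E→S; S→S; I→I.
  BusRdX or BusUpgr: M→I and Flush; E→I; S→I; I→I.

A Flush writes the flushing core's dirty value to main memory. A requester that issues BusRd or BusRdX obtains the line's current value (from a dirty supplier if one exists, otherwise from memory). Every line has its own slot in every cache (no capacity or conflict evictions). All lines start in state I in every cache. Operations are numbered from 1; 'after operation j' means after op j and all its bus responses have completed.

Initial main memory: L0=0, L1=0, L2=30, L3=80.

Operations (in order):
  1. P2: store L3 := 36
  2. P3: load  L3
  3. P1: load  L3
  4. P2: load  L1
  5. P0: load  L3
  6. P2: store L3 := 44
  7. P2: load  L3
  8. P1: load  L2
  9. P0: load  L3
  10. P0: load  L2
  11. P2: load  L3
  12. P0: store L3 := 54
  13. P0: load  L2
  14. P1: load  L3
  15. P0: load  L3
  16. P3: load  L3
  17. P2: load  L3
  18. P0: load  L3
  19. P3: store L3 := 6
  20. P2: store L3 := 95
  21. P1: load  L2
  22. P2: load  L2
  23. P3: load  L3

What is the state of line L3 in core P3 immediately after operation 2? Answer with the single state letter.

state = S

1. P2: store L3 := 36  bus=[BusRdX]  L3: P0=I P1=I P2=M P3=I  mem[L3]=80
2. P3: load  L3  bus=[BusRd,Flush]  L3: P0=I P1=I P2=S P3=S  mem[L3]=36
3. P1: load  L3  bus=[BusRd]  L3: P0=I P1=S P2=S P3=S  mem[L3]=36
4. P2: load  L1  bus=[BusRd]  L1: P0=I P1=I P2=E P3=I  mem[L1]=0
5. P0: load  L3  bus=[BusRd]  L3: P0=S P1=S P2=S P3=S  mem[L3]=36
6. P2: store L3 := 44  bus=[BusUpgr]  L3: P0=I P1=I P2=M P3=I  mem[L3]=36
7. P2: load  L3  bus=[-]  L3: P0=I P1=I P2=M P3=I  mem[L3]=36
8. P1: load  L2  bus=[BusRd]  L2: P0=I P1=E P2=I P3=I  mem[L2]=30
9. P0: load  L3  bus=[BusRd,Flush]  L3: P0=S P1=I P2=S P3=I  mem[L3]=44
10. P0: load  L2  bus=[BusRd]  L2: P0=S P1=S P2=I P3=I  mem[L2]=30
11. P2: load  L3  bus=[-]  L3: P0=S P1=I P2=S P3=I  mem[L3]=44
12. P0: store L3 := 54  bus=[BusUpgr]  L3: P0=M P1=I P2=I P3=I  mem[L3]=44
13. P0: load  L2  bus=[-]  L2: P0=S P1=S P2=I P3=I  mem[L2]=30
14. P1: load  L3  bus=[BusRd,Flush]  L3: P0=S P1=S P2=I P3=I  mem[L3]=54
15. P0: load  L3  bus=[-]  L3: P0=S P1=S P2=I P3=I  mem[L3]=54
16. P3: load  L3  bus=[BusRd]  L3: P0=S P1=S P2=I P3=S  mem[L3]=54
17. P2: load  L3  bus=[BusRd]  L3: P0=S P1=S P2=S P3=S  mem[L3]=54
18. P0: load  L3  bus=[-]  L3: P0=S P1=S P2=S P3=S  mem[L3]=54
19. P3: store L3 := 6  bus=[BusUpgr]  L3: P0=I P1=I P2=I P3=M  mem[L3]=54
20. P2: store L3 := 95  bus=[BusRdX,Flush]  L3: P0=I P1=I P2=M P3=I  mem[L3]=6
21. P1: load  L2  bus=[-]  L2: P0=S P1=S P2=I P3=I  mem[L2]=30
22. P2: load  L2  bus=[BusRd]  L2: P0=S P1=S P2=S P3=I  mem[L2]=30
23. P3: load  L3  bus=[BusRd,Flush]  L3: P0=I P1=I P2=S P3=S  mem[L3]=95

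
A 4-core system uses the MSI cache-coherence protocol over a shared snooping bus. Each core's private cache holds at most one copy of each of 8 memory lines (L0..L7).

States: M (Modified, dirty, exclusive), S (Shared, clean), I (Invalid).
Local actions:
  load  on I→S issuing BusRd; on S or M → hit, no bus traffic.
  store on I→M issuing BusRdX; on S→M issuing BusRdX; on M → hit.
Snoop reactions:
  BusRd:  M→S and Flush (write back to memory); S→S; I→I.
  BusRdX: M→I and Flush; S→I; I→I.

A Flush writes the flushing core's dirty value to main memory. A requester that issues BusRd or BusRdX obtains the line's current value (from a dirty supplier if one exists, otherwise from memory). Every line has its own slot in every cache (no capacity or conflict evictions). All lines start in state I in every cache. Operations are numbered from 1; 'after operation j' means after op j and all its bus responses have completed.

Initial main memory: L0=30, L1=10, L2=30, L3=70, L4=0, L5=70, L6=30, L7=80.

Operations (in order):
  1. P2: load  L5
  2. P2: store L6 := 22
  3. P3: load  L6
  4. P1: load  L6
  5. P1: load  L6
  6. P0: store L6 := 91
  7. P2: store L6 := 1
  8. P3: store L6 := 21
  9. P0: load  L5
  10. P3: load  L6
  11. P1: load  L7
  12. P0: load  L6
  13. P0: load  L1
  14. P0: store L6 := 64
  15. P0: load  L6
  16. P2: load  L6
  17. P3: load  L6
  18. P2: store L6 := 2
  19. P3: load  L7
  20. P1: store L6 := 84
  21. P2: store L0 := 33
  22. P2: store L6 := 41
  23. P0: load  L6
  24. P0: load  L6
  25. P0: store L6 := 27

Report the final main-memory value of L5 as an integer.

memory[L5] = 70

step 1: P2: load  L5  ⟶  IISI  (L5)  txn=BusRd  M[L5]=70
step 2: P2: store L6 := 22  ⟶  IIMI  (L6)  txn=BusRdX  M[L6]=30
step 3: P3: load  L6  ⟶  IISS  (L6)  txn=BusRd+Flush  M[L6]=22
step 4: P1: load  L6  ⟶  ISSS  (L6)  txn=BusRd  M[L6]=22
step 5: P1: load  L6  ⟶  ISSS  (L6)  txn=∅  M[L6]=22
step 6: P0: store L6 := 91  ⟶  MIII  (L6)  txn=BusRdX  M[L6]=22
step 7: P2: store L6 := 1  ⟶  IIMI  (L6)  txn=BusRdX+Flush  M[L6]=91
step 8: P3: store L6 := 21  ⟶  IIIM  (L6)  txn=BusRdX+Flush  M[L6]=1
step 9: P0: load  L5  ⟶  SISI  (L5)  txn=BusRd  M[L5]=70
step 10: P3: load  L6  ⟶  IIIM  (L6)  txn=∅  M[L6]=1
step 11: P1: load  L7  ⟶  ISII  (L7)  txn=BusRd  M[L7]=80
step 12: P0: load  L6  ⟶  SIIS  (L6)  txn=BusRd+Flush  M[L6]=21
step 13: P0: load  L1  ⟶  SIII  (L1)  txn=BusRd  M[L1]=10
step 14: P0: store L6 := 64  ⟶  MIII  (L6)  txn=BusRdX  M[L6]=21
step 15: P0: load  L6  ⟶  MIII  (L6)  txn=∅  M[L6]=21
step 16: P2: load  L6  ⟶  SISI  (L6)  txn=BusRd+Flush  M[L6]=64
step 17: P3: load  L6  ⟶  SISS  (L6)  txn=BusRd  M[L6]=64
step 18: P2: store L6 := 2  ⟶  IIMI  (L6)  txn=BusRdX  M[L6]=64
step 19: P3: load  L7  ⟶  ISIS  (L7)  txn=BusRd  M[L7]=80
step 20: P1: store L6 := 84  ⟶  IMII  (L6)  txn=BusRdX+Flush  M[L6]=2
step 21: P2: store L0 := 33  ⟶  IIMI  (L0)  txn=BusRdX  M[L0]=30
step 22: P2: store L6 := 41  ⟶  IIMI  (L6)  txn=BusRdX+Flush  M[L6]=84
step 23: P0: load  L6  ⟶  SISI  (L6)  txn=BusRd+Flush  M[L6]=41
step 24: P0: load  L6  ⟶  SISI  (L6)  txn=∅  M[L6]=41
step 25: P0: store L6 := 27  ⟶  MIII  (L6)  txn=BusRdX  M[L6]=41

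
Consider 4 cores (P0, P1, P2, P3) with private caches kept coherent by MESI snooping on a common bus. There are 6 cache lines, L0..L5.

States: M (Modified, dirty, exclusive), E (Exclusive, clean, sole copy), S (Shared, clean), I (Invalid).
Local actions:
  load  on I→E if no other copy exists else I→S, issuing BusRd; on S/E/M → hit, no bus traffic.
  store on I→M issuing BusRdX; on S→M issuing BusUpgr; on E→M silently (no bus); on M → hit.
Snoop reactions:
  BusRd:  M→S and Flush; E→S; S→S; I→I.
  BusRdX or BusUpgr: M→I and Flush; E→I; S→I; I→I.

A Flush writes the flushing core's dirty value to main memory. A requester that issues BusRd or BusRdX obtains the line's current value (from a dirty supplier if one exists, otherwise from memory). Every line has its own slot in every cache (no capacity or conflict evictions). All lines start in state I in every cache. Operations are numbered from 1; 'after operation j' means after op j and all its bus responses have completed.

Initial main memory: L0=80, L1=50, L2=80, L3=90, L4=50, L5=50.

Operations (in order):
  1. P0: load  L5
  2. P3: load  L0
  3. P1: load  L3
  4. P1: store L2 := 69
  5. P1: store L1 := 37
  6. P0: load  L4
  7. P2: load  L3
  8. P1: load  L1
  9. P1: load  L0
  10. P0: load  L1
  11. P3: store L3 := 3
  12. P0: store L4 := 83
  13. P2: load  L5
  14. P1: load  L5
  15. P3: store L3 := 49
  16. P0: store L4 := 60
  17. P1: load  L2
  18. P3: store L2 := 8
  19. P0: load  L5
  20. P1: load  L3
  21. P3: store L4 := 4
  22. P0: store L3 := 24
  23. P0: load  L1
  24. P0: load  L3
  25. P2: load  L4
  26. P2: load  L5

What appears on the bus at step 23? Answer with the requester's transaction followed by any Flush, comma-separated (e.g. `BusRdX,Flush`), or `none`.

  op1 P0: load  L5 → E/I/I/I on L5; bus BusRd; mem=50
  op2 P3: load  L0 → I/I/I/E on L0; bus BusRd; mem=80
  op3 P1: load  L3 → I/E/I/I on L3; bus BusRd; mem=90
  op4 P1: store L2 := 69 → I/M/I/I on L2; bus BusRdX; mem=80
  op5 P1: store L1 := 37 → I/M/I/I on L1; bus BusRdX; mem=50
  op6 P0: load  L4 → E/I/I/I on L4; bus BusRd; mem=50
  op7 P2: load  L3 → I/S/S/I on L3; bus BusRd; mem=90
  op8 P1: load  L1 → I/M/I/I on L1; bus (none); mem=50
  op9 P1: load  L0 → I/S/I/S on L0; bus BusRd; mem=80
  op10 P0: load  L1 → S/S/I/I on L1; bus BusRd Flush; mem=37
  op11 P3: store L3 := 3 → I/I/I/M on L3; bus BusRdX; mem=90
  op12 P0: store L4 := 83 → M/I/I/I on L4; bus (none); mem=50
  op13 P2: load  L5 → S/I/S/I on L5; bus BusRd; mem=50
  op14 P1: load  L5 → S/S/S/I on L5; bus BusRd; mem=50
  op15 P3: store L3 := 49 → I/I/I/M on L3; bus (none); mem=90
  op16 P0: store L4 := 60 → M/I/I/I on L4; bus (none); mem=50
  op17 P1: load  L2 → I/M/I/I on L2; bus (none); mem=80
  op18 P3: store L2 := 8 → I/I/I/M on L2; bus BusRdX Flush; mem=69
  op19 P0: load  L5 → S/S/S/I on L5; bus (none); mem=50
  op20 P1: load  L3 → I/S/I/S on L3; bus BusRd Flush; mem=49
  op21 P3: store L4 := 4 → I/I/I/M on L4; bus BusRdX Flush; mem=60
  op22 P0: store L3 := 24 → M/I/I/I on L3; bus BusRdX; mem=49
  op23 P0: load  L1 → S/S/I/I on L1; bus (none); mem=37
  op24 P0: load  L3 → M/I/I/I on L3; bus (none); mem=49
  op25 P2: load  L4 → I/I/S/S on L4; bus BusRd Flush; mem=4
  op26 P2: load  L5 → S/S/S/I on L5; bus (none); mem=50

bus = none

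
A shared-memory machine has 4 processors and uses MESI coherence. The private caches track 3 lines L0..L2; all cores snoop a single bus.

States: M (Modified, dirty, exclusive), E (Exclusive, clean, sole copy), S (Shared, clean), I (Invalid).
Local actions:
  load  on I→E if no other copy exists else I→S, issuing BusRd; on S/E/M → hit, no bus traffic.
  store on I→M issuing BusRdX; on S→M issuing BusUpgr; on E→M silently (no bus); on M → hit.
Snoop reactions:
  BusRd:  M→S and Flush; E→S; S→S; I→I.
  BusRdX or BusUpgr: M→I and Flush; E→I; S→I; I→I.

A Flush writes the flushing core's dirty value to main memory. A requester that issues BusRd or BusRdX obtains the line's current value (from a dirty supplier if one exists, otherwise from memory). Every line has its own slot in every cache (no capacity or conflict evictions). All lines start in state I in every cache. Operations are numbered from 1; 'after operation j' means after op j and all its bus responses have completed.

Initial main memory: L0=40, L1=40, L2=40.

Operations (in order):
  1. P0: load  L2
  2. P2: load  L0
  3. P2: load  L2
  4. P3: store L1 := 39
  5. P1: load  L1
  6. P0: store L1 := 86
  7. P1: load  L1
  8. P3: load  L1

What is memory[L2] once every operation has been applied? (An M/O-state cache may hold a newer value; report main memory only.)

memory[L2] = 40

[1] P0: load  L2 | P0:E(40), P1:I, P2:I, P3:I | bus: BusRd
[2] P2: load  L0 | P0:I, P1:I, P2:E(40), P3:I | bus: BusRd
[3] P2: load  L2 | P0:S(40), P1:I, P2:S(40), P3:I | bus: BusRd
[4] P3: store L1 := 39 | P0:I, P1:I, P2:I, P3:M(39) | bus: BusRdX
[5] P1: load  L1 | P0:I, P1:S(39), P2:I, P3:S(39) | bus: BusRd,Flush
[6] P0: store L1 := 86 | P0:M(86), P1:I, P2:I, P3:I | bus: BusRdX
[7] P1: load  L1 | P0:S(86), P1:S(86), P2:I, P3:I | bus: BusRd,Flush
[8] P3: load  L1 | P0:S(86), P1:S(86), P2:I, P3:S(86) | bus: BusRd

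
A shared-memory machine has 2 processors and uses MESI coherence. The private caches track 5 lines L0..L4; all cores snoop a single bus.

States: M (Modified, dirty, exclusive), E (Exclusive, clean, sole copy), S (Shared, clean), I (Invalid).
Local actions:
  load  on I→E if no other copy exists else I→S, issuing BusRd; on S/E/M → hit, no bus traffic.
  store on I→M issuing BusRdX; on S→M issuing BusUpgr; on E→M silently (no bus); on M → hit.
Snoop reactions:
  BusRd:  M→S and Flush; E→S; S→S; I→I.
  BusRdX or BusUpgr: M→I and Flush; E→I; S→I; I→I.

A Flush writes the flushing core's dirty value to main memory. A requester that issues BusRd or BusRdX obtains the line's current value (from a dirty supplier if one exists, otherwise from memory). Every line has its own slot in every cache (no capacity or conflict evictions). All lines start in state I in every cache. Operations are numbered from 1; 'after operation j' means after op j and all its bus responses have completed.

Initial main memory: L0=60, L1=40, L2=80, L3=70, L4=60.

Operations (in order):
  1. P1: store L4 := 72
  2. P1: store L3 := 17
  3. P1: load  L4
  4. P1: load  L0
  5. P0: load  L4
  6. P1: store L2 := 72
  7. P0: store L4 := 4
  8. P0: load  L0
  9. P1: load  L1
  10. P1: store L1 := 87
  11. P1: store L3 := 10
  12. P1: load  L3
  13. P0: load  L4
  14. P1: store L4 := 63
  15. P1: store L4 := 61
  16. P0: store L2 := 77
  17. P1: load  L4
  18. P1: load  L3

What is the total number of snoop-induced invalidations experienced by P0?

  op1 P1: store L4 := 72 → I/M on L4; bus BusRdX; mem=60
  op2 P1: store L3 := 17 → I/M on L3; bus BusRdX; mem=70
  op3 P1: load  L4 → I/M on L4; bus (none); mem=60
  op4 P1: load  L0 → I/E on L0; bus BusRd; mem=60
  op5 P0: load  L4 → S/S on L4; bus BusRd Flush; mem=72
  op6 P1: store L2 := 72 → I/M on L2; bus BusRdX; mem=80
  op7 P0: store L4 := 4 → M/I on L4; bus BusUpgr; mem=72
  op8 P0: load  L0 → S/S on L0; bus BusRd; mem=60
  op9 P1: load  L1 → I/E on L1; bus BusRd; mem=40
  op10 P1: store L1 := 87 → I/M on L1; bus (none); mem=40
  op11 P1: store L3 := 10 → I/M on L3; bus (none); mem=70
  op12 P1: load  L3 → I/M on L3; bus (none); mem=70
  op13 P0: load  L4 → M/I on L4; bus (none); mem=72
  op14 P1: store L4 := 63 → I/M on L4; bus BusRdX Flush; mem=4
  op15 P1: store L4 := 61 → I/M on L4; bus (none); mem=4
  op16 P0: store L2 := 77 → M/I on L2; bus BusRdX Flush; mem=72
  op17 P1: load  L4 → I/M on L4; bus (none); mem=4
  op18 P1: load  L3 → I/M on L3; bus (none); mem=70

invalidations = 1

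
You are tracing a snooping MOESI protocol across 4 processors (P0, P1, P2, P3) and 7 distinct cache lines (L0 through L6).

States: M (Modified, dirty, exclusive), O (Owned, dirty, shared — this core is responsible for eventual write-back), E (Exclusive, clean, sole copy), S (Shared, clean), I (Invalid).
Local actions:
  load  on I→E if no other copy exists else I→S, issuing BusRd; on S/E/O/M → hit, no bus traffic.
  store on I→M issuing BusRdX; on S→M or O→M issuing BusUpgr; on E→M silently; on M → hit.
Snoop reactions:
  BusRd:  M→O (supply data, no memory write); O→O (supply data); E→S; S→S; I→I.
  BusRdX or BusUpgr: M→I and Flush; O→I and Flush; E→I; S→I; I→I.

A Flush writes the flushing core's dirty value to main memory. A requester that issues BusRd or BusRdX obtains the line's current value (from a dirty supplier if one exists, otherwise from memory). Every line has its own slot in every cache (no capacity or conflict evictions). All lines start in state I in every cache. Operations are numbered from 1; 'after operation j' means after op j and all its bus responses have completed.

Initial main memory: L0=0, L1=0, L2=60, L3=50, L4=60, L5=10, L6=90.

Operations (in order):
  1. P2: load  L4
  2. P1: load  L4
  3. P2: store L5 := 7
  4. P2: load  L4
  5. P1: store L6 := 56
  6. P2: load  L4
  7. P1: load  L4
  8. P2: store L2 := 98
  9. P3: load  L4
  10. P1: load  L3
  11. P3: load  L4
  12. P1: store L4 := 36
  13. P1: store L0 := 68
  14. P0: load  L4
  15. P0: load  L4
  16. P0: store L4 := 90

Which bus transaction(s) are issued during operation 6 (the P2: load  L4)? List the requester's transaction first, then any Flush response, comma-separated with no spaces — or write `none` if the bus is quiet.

bus = none

[1] P2: load  L4 | P0:I, P1:I, P2:E(60), P3:I | bus: BusRd
[2] P1: load  L4 | P0:I, P1:S(60), P2:S(60), P3:I | bus: BusRd
[3] P2: store L5 := 7 | P0:I, P1:I, P2:M(7), P3:I | bus: BusRdX
[4] P2: load  L4 | P0:I, P1:S(60), P2:S(60), P3:I | bus: none
[5] P1: store L6 := 56 | P0:I, P1:M(56), P2:I, P3:I | bus: BusRdX
[6] P2: load  L4 | P0:I, P1:S(60), P2:S(60), P3:I | bus: none
[7] P1: load  L4 | P0:I, P1:S(60), P2:S(60), P3:I | bus: none
[8] P2: store L2 := 98 | P0:I, P1:I, P2:M(98), P3:I | bus: BusRdX
[9] P3: load  L4 | P0:I, P1:S(60), P2:S(60), P3:S(60) | bus: BusRd
[10] P1: load  L3 | P0:I, P1:E(50), P2:I, P3:I | bus: BusRd
[11] P3: load  L4 | P0:I, P1:S(60), P2:S(60), P3:S(60) | bus: none
[12] P1: store L4 := 36 | P0:I, P1:M(36), P2:I, P3:I | bus: BusUpgr
[13] P1: store L0 := 68 | P0:I, P1:M(68), P2:I, P3:I | bus: BusRdX
[14] P0: load  L4 | P0:S(36), P1:O(36), P2:I, P3:I | bus: BusRd
[15] P0: load  L4 | P0:S(36), P1:O(36), P2:I, P3:I | bus: none
[16] P0: store L4 := 90 | P0:M(90), P1:I, P2:I, P3:I | bus: BusUpgr,Flush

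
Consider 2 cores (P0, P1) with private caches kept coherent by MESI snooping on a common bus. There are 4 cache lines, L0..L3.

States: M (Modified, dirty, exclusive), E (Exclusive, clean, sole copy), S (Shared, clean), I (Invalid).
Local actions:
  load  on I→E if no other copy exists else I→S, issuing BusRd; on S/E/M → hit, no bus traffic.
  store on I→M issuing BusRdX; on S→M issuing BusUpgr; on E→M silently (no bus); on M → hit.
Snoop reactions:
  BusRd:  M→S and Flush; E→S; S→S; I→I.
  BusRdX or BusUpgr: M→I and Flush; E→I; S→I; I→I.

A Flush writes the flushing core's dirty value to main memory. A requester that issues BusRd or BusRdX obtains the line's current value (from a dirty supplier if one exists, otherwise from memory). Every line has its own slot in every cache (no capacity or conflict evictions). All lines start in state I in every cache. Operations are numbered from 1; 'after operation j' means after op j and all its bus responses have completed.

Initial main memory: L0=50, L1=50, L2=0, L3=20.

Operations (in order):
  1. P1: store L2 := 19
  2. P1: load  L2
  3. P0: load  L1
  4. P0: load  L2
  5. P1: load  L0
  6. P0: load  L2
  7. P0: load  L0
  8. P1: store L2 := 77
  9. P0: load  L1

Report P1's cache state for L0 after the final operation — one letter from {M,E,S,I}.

state = S

  op1 P1: store L2 := 19 → I/M on L2; bus BusRdX; mem=0
  op2 P1: load  L2 → I/M on L2; bus (none); mem=0
  op3 P0: load  L1 → E/I on L1; bus BusRd; mem=50
  op4 P0: load  L2 → S/S on L2; bus BusRd Flush; mem=19
  op5 P1: load  L0 → I/E on L0; bus BusRd; mem=50
  op6 P0: load  L2 → S/S on L2; bus (none); mem=19
  op7 P0: load  L0 → S/S on L0; bus BusRd; mem=50
  op8 P1: store L2 := 77 → I/M on L2; bus BusUpgr; mem=19
  op9 P0: load  L1 → E/I on L1; bus (none); mem=50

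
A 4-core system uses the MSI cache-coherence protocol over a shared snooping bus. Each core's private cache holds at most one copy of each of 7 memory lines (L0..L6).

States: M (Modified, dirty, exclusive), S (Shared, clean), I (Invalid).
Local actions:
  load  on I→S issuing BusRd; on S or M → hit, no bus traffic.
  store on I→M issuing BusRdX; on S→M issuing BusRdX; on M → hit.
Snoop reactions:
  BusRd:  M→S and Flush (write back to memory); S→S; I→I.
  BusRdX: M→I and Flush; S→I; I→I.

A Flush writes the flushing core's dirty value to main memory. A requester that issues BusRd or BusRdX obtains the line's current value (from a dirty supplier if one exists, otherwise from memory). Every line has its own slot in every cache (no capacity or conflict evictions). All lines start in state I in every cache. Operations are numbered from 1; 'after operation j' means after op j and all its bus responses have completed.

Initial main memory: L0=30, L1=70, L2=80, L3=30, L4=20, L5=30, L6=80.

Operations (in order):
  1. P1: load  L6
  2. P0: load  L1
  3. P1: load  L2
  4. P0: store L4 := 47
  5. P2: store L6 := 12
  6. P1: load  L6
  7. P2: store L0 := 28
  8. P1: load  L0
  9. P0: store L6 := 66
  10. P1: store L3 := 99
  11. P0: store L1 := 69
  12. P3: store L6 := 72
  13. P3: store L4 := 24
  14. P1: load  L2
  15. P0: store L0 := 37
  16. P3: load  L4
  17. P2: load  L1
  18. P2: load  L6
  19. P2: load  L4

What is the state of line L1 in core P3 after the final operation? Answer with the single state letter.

state = I

[1] P1: load  L6 | P0:I, P1:S(80), P2:I, P3:I | bus: BusRd
[2] P0: load  L1 | P0:S(70), P1:I, P2:I, P3:I | bus: BusRd
[3] P1: load  L2 | P0:I, P1:S(80), P2:I, P3:I | bus: BusRd
[4] P0: store L4 := 47 | P0:M(47), P1:I, P2:I, P3:I | bus: BusRdX
[5] P2: store L6 := 12 | P0:I, P1:I, P2:M(12), P3:I | bus: BusRdX
[6] P1: load  L6 | P0:I, P1:S(12), P2:S(12), P3:I | bus: BusRd,Flush
[7] P2: store L0 := 28 | P0:I, P1:I, P2:M(28), P3:I | bus: BusRdX
[8] P1: load  L0 | P0:I, P1:S(28), P2:S(28), P3:I | bus: BusRd,Flush
[9] P0: store L6 := 66 | P0:M(66), P1:I, P2:I, P3:I | bus: BusRdX
[10] P1: store L3 := 99 | P0:I, P1:M(99), P2:I, P3:I | bus: BusRdX
[11] P0: store L1 := 69 | P0:M(69), P1:I, P2:I, P3:I | bus: BusRdX
[12] P3: store L6 := 72 | P0:I, P1:I, P2:I, P3:M(72) | bus: BusRdX,Flush
[13] P3: store L4 := 24 | P0:I, P1:I, P2:I, P3:M(24) | bus: BusRdX,Flush
[14] P1: load  L2 | P0:I, P1:S(80), P2:I, P3:I | bus: none
[15] P0: store L0 := 37 | P0:M(37), P1:I, P2:I, P3:I | bus: BusRdX
[16] P3: load  L4 | P0:I, P1:I, P2:I, P3:M(24) | bus: none
[17] P2: load  L1 | P0:S(69), P1:I, P2:S(69), P3:I | bus: BusRd,Flush
[18] P2: load  L6 | P0:I, P1:I, P2:S(72), P3:S(72) | bus: BusRd,Flush
[19] P2: load  L4 | P0:I, P1:I, P2:S(24), P3:S(24) | bus: BusRd,Flush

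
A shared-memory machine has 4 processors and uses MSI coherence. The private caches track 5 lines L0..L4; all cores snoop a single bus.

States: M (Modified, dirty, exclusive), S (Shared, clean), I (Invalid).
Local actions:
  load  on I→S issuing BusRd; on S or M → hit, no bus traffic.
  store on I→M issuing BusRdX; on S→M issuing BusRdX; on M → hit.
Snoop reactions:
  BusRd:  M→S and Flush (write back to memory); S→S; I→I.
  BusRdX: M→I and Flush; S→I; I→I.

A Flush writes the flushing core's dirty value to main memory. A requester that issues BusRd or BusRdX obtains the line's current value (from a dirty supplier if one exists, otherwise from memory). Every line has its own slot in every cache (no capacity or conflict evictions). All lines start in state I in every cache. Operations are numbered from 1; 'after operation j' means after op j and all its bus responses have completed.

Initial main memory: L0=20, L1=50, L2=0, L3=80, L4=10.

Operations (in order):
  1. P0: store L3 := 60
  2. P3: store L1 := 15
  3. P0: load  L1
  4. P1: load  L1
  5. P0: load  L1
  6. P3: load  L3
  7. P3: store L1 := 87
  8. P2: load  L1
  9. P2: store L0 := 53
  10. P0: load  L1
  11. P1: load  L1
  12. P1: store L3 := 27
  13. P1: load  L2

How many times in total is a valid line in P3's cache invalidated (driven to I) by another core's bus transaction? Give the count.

  op1 P0: store L3 := 60 → M/I/I/I on L3; bus BusRdX; mem=80
  op2 P3: store L1 := 15 → I/I/I/M on L1; bus BusRdX; mem=50
  op3 P0: load  L1 → S/I/I/S on L1; bus BusRd Flush; mem=15
  op4 P1: load  L1 → S/S/I/S on L1; bus BusRd; mem=15
  op5 P0: load  L1 → S/S/I/S on L1; bus (none); mem=15
  op6 P3: load  L3 → S/I/I/S on L3; bus BusRd Flush; mem=60
  op7 P3: store L1 := 87 → I/I/I/M on L1; bus BusRdX; mem=15
  op8 P2: load  L1 → I/I/S/S on L1; bus BusRd Flush; mem=87
  op9 P2: store L0 := 53 → I/I/M/I on L0; bus BusRdX; mem=20
  op10 P0: load  L1 → S/I/S/S on L1; bus BusRd; mem=87
  op11 P1: load  L1 → S/S/S/S on L1; bus BusRd; mem=87
  op12 P1: store L3 := 27 → I/M/I/I on L3; bus BusRdX; mem=60
  op13 P1: load  L2 → I/S/I/I on L2; bus BusRd; mem=0

invalidations = 1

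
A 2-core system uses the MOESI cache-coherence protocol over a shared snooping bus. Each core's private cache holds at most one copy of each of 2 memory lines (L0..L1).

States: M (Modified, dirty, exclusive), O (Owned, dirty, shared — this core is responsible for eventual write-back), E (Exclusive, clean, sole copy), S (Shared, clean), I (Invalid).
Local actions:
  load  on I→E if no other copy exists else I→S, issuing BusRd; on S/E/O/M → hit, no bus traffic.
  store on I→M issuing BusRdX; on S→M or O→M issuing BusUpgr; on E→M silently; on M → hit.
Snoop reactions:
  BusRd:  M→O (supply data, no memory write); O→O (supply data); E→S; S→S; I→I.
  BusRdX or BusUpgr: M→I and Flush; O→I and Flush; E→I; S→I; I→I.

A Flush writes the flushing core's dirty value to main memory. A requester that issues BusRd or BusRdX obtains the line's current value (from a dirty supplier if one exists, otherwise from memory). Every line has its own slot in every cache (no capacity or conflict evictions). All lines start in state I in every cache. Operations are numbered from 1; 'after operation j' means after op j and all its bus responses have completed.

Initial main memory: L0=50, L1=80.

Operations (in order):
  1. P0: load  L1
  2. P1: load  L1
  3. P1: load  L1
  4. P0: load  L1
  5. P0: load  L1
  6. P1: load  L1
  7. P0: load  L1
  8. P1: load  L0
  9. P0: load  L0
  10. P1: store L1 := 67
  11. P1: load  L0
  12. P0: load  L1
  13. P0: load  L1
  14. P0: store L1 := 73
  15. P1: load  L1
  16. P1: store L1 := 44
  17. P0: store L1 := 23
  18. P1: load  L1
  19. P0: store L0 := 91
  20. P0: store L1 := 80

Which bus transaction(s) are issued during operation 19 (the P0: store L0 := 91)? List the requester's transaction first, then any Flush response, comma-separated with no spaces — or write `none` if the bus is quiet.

bus = BusUpgr

1. P0: load  L1  bus=[BusRd]  L1: P0=E P1=I  mem[L1]=80
2. P1: load  L1  bus=[BusRd]  L1: P0=S P1=S  mem[L1]=80
3. P1: load  L1  bus=[-]  L1: P0=S P1=S  mem[L1]=80
4. P0: load  L1  bus=[-]  L1: P0=S P1=S  mem[L1]=80
5. P0: load  L1  bus=[-]  L1: P0=S P1=S  mem[L1]=80
6. P1: load  L1  bus=[-]  L1: P0=S P1=S  mem[L1]=80
7. P0: load  L1  bus=[-]  L1: P0=S P1=S  mem[L1]=80
8. P1: load  L0  bus=[BusRd]  L0: P0=I P1=E  mem[L0]=50
9. P0: load  L0  bus=[BusRd]  L0: P0=S P1=S  mem[L0]=50
10. P1: store L1 := 67  bus=[BusUpgr]  L1: P0=I P1=M  mem[L1]=80
11. P1: load  L0  bus=[-]  L0: P0=S P1=S  mem[L0]=50
12. P0: load  L1  bus=[BusRd]  L1: P0=S P1=O  mem[L1]=80
13. P0: load  L1  bus=[-]  L1: P0=S P1=O  mem[L1]=80
14. P0: store L1 := 73  bus=[BusUpgr,Flush]  L1: P0=M P1=I  mem[L1]=67
15. P1: load  L1  bus=[BusRd]  L1: P0=O P1=S  mem[L1]=67
16. P1: store L1 := 44  bus=[BusUpgr,Flush]  L1: P0=I P1=M  mem[L1]=73
17. P0: store L1 := 23  bus=[BusRdX,Flush]  L1: P0=M P1=I  mem[L1]=44
18. P1: load  L1  bus=[BusRd]  L1: P0=O P1=S  mem[L1]=44
19. P0: store L0 := 91  bus=[BusUpgr]  L0: P0=M P1=I  mem[L0]=50
20. P0: store L1 := 80  bus=[BusUpgr]  L1: P0=M P1=I  mem[L1]=44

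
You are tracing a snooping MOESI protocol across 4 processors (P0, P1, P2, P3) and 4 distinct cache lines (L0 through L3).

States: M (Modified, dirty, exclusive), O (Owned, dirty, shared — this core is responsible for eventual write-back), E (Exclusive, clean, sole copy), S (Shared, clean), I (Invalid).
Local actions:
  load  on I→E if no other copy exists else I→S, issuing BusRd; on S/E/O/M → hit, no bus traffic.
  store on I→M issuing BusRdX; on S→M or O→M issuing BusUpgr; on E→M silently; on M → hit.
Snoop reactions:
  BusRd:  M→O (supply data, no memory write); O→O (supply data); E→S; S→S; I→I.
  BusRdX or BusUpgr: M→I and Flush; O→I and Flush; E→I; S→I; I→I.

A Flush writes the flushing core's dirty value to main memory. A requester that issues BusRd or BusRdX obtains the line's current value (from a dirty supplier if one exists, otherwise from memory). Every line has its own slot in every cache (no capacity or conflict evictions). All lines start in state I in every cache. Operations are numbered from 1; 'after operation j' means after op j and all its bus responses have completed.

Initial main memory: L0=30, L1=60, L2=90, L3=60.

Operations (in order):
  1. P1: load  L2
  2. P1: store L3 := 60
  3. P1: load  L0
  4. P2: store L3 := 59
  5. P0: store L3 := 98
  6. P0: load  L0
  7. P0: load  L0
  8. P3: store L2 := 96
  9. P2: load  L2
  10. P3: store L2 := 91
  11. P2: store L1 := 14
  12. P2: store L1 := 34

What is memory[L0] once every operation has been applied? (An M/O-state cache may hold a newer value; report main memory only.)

memory[L0] = 30

1. P1: load  L2  bus=[BusRd]  L2: P0=I P1=E P2=I P3=I  mem[L2]=90
2. P1: store L3 := 60  bus=[BusRdX]  L3: P0=I P1=M P2=I P3=I  mem[L3]=60
3. P1: load  L0  bus=[BusRd]  L0: P0=I P1=E P2=I P3=I  mem[L0]=30
4. P2: store L3 := 59  bus=[BusRdX,Flush]  L3: P0=I P1=I P2=M P3=I  mem[L3]=60
5. P0: store L3 := 98  bus=[BusRdX,Flush]  L3: P0=M P1=I P2=I P3=I  mem[L3]=59
6. P0: load  L0  bus=[BusRd]  L0: P0=S P1=S P2=I P3=I  mem[L0]=30
7. P0: load  L0  bus=[-]  L0: P0=S P1=S P2=I P3=I  mem[L0]=30
8. P3: store L2 := 96  bus=[BusRdX]  L2: P0=I P1=I P2=I P3=M  mem[L2]=90
9. P2: load  L2  bus=[BusRd]  L2: P0=I P1=I P2=S P3=O  mem[L2]=90
10. P3: store L2 := 91  bus=[BusUpgr]  L2: P0=I P1=I P2=I P3=M  mem[L2]=90
11. P2: store L1 := 14  bus=[BusRdX]  L1: P0=I P1=I P2=M P3=I  mem[L1]=60
12. P2: store L1 := 34  bus=[-]  L1: P0=I P1=I P2=M P3=I  mem[L1]=60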